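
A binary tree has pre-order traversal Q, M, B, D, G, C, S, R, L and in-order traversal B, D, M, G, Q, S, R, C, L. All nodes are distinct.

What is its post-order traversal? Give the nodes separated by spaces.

D B G M R S L C Q

The first element of pre-order is the root; it splits in-order into left and right subtrees.
Root Q: left subtree has 4 nodes {B, D, M, G}, right has 4 {S, R, C, L}.
  Root M: left subtree has 2 nodes {B, D}, right has 1 {G}.
    Root B: left subtree has 0 nodes { }, right has 1 {D}.
  Root C: left subtree has 2 nodes {S, R}, right has 1 {L}.
    Root S: left subtree has 0 nodes { }, right has 1 {R}.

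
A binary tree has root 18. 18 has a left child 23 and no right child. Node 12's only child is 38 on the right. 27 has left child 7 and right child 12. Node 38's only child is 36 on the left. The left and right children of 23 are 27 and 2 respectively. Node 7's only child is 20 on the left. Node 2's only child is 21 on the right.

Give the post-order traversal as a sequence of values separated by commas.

20, 7, 36, 38, 12, 27, 21, 2, 23, 18

Post-order visits the left subtree, then the right subtree, then the node.
At 18: go left to 23.
  At 23: go left to 27.
    At 27: go left to 7.
      At 7: go left to 20.
        20 is a leaf — visit 20.
      At 7: no right child.
      Visit 7.
    At 27: go right to 12.
      At 12: no left child.
      At 12: go right to 38.
        At 38: go left to 36.
          36 is a leaf — visit 36.
        At 38: no right child.
        Visit 38.
      Visit 12.
    Visit 27.
  At 23: go right to 2.
    At 2: no left child.
    At 2: go right to 21.
      21 is a leaf — visit 21.
    Visit 2.
  Visit 23.
At 18: no right child.
Visit 18.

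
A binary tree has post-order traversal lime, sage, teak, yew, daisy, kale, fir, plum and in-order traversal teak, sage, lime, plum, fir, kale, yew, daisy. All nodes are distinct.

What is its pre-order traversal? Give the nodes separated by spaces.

The last element of post-order is the root; it splits in-order into left and right subtrees.
Root plum: left subtree has 3 nodes {teak, sage, lime}, right has 4 {fir, kale, yew, daisy}.
  Root teak: left subtree has 0 nodes { }, right has 2 {sage, lime}.
    Root sage: left subtree has 0 nodes { }, right has 1 {lime}.
  Root fir: left subtree has 0 nodes { }, right has 3 {kale, yew, daisy}.
    Root kale: left subtree has 0 nodes { }, right has 2 {yew, daisy}.
      Root daisy: left subtree has 1 node {yew}, right has 0 { }.

plum teak sage lime fir kale daisy yew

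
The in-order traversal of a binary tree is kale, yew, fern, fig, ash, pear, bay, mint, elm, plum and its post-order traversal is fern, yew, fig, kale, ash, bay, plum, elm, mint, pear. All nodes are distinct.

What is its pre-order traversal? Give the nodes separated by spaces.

The last element of post-order is the root; it splits in-order into left and right subtrees.
Root pear: left subtree has 5 nodes {kale, yew, fern, fig, ash}, right has 4 {bay, mint, elm, plum}.
  Root ash: left subtree has 4 nodes {kale, yew, fern, fig}, right has 0 { }.
    Root kale: left subtree has 0 nodes { }, right has 3 {yew, fern, fig}.
      Root fig: left subtree has 2 nodes {yew, fern}, right has 0 { }.
        Root yew: left subtree has 0 nodes { }, right has 1 {fern}.
  Root mint: left subtree has 1 node {bay}, right has 2 {elm, plum}.
    Root elm: left subtree has 0 nodes { }, right has 1 {plum}.

pear ash kale fig yew fern mint bay elm plum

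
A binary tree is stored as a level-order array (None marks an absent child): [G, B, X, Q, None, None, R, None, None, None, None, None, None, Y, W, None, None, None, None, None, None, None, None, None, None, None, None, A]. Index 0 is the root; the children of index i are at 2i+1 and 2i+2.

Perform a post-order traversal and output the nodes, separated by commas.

Post-order visits the left subtree, then the right subtree, then the node.
At G: go left to B.
  At B: go left to Q.
    Q is a leaf — visit Q.
  At B: no right child.
  Visit B.
At G: go right to X.
  At X: no left child.
  At X: go right to R.
    At R: go left to Y.
      At Y: go left to A.
        A is a leaf — visit A.
      At Y: no right child.
      Visit Y.
    At R: go right to W.
      W is a leaf — visit W.
    Visit R.
  Visit X.
Visit G.

Q, B, A, Y, W, R, X, G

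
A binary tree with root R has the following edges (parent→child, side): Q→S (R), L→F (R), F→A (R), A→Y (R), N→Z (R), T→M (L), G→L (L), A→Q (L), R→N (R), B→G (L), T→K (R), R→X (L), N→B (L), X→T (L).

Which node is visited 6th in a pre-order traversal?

N

Pre-order visits the node, then its left subtree, then its right subtree.
Visit R.
At R: go left to X.
  Visit X.
  At X: go left to T.
    Visit T.
    At T: go left to M.
      M is a leaf — visit M.
    At T: go right to K.
      K is a leaf — visit K.
  At X: no right child.
At R: go right to N.
  Visit N.
  At N: go left to B.
    Visit B.
    At B: go left to G.
      Visit G.
      At G: go left to L.
        Visit L.
        At L: no left child.
        At L: go right to F.
          Visit F.
          At F: no left child.
          At F: go right to A.
            Visit A.
            At A: go left to Q.
              Visit Q.
              At Q: no left child.
              At Q: go right to S.
                S is a leaf — visit S.
            At A: go right to Y.
              Y is a leaf — visit Y.
      At G: no right child.
    At B: no right child.
  At N: go right to Z.
    Z is a leaf — visit Z.
Full pre-order sequence: R, X, T, M, K, N, B, G, L, F, A, Q, S, Y, Z.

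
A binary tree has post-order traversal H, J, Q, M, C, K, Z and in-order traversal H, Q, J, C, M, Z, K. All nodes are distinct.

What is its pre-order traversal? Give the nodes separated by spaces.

Z C Q H J M K

The last element of post-order is the root; it splits in-order into left and right subtrees.
Root Z: left subtree has 5 nodes {H, Q, J, C, M}, right has 1 {K}.
  Root C: left subtree has 3 nodes {H, Q, J}, right has 1 {M}.
    Root Q: left subtree has 1 node {H}, right has 1 {J}.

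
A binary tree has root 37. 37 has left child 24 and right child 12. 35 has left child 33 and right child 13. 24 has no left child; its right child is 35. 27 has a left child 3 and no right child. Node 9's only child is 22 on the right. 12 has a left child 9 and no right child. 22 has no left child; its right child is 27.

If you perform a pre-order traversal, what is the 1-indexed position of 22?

Pre-order visits the node, then its left subtree, then its right subtree.
Visit 37.
At 37: go left to 24.
  Visit 24.
  At 24: no left child.
  At 24: go right to 35.
    Visit 35.
    At 35: go left to 33.
      33 is a leaf — visit 33.
    At 35: go right to 13.
      13 is a leaf — visit 13.
At 37: go right to 12.
  Visit 12.
  At 12: go left to 9.
    Visit 9.
    At 9: no left child.
    At 9: go right to 22.
      Visit 22.
      At 22: no left child.
      At 22: go right to 27.
        Visit 27.
        At 27: go left to 3.
          3 is a leaf — visit 3.
        At 27: no right child.
  At 12: no right child.
Full pre-order sequence: 37, 24, 35, 33, 13, 12, 9, 22, 27, 3.

8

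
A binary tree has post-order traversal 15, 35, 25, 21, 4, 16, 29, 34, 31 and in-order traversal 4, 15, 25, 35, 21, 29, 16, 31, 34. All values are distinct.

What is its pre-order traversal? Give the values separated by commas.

31, 29, 4, 21, 25, 15, 35, 16, 34

The last element of post-order is the root; it splits in-order into left and right subtrees.
Root 31: left subtree has 7 nodes {4, 15, 25, 35, 21, 29, 16}, right has 1 {34}.
  Root 29: left subtree has 5 nodes {4, 15, 25, 35, 21}, right has 1 {16}.
    Root 4: left subtree has 0 nodes { }, right has 4 {15, 25, 35, 21}.
      Root 21: left subtree has 3 nodes {15, 25, 35}, right has 0 { }.
        Root 25: left subtree has 1 node {15}, right has 1 {35}.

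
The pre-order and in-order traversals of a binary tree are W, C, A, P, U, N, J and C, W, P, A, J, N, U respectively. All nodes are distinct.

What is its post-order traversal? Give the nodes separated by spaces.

C P J N U A W

The first element of pre-order is the root; it splits in-order into left and right subtrees.
Root W: left subtree has 1 node {C}, right has 5 {P, A, J, N, U}.
  Root A: left subtree has 1 node {P}, right has 3 {J, N, U}.
    Root U: left subtree has 2 nodes {J, N}, right has 0 { }.
      Root N: left subtree has 1 node {J}, right has 0 { }.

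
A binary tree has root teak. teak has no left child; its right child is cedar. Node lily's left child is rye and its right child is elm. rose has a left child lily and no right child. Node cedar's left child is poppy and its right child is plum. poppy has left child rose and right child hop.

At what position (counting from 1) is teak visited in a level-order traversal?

1

Level-order visits nodes level by level from the root, left to right within each level.
Level 0: teak
Level 1: cedar
Level 2: poppy, plum
Level 3: rose, hop
Level 4: lily
Level 5: rye, elm
Full level-order sequence: teak, cedar, poppy, plum, rose, hop, lily, rye, elm.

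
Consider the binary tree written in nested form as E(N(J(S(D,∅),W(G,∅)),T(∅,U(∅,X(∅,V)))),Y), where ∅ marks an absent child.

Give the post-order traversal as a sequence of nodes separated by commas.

D, S, G, W, J, V, X, U, T, N, Y, E

Post-order visits the left subtree, then the right subtree, then the node.
At E: go left to N.
  At N: go left to J.
    At J: go left to S.
      At S: go left to D.
        D is a leaf — visit D.
      At S: no right child.
      Visit S.
    At J: go right to W.
      At W: go left to G.
        G is a leaf — visit G.
      At W: no right child.
      Visit W.
    Visit J.
  At N: go right to T.
    At T: no left child.
    At T: go right to U.
      At U: no left child.
      At U: go right to X.
        At X: no left child.
        At X: go right to V.
          V is a leaf — visit V.
        Visit X.
      Visit U.
    Visit T.
  Visit N.
At E: go right to Y.
  Y is a leaf — visit Y.
Visit E.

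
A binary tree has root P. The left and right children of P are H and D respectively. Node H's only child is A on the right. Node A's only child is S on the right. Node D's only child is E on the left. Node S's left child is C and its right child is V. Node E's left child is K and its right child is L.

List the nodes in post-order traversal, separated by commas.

C, V, S, A, H, K, L, E, D, P

Post-order visits the left subtree, then the right subtree, then the node.
At P: go left to H.
  At H: no left child.
  At H: go right to A.
    At A: no left child.
    At A: go right to S.
      At S: go left to C.
        C is a leaf — visit C.
      At S: go right to V.
        V is a leaf — visit V.
      Visit S.
    Visit A.
  Visit H.
At P: go right to D.
  At D: go left to E.
    At E: go left to K.
      K is a leaf — visit K.
    At E: go right to L.
      L is a leaf — visit L.
    Visit E.
  At D: no right child.
  Visit D.
Visit P.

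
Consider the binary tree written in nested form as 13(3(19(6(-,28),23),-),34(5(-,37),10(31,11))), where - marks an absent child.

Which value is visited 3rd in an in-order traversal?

19

In-order visits the left subtree, then the node, then the right subtree.
At 13: go left to 3.
  At 3: go left to 19.
    At 19: go left to 6.
      At 6: no left child.
      Visit 6.
      At 6: go right to 28.
        28 is a leaf — visit 28.
    Visit 19.
    At 19: go right to 23.
      23 is a leaf — visit 23.
  Visit 3.
  At 3: no right child.
Visit 13.
At 13: go right to 34.
  At 34: go left to 5.
    At 5: no left child.
    Visit 5.
    At 5: go right to 37.
      37 is a leaf — visit 37.
  Visit 34.
  At 34: go right to 10.
    At 10: go left to 31.
      31 is a leaf — visit 31.
    Visit 10.
    At 10: go right to 11.
      11 is a leaf — visit 11.
Full in-order sequence: 6, 28, 19, 23, 3, 13, 5, 37, 34, 31, 10, 11.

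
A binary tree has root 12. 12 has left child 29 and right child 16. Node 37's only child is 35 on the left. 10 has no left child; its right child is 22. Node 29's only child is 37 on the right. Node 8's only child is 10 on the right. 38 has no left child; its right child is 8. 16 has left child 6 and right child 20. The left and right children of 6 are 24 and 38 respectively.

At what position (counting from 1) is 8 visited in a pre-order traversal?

Pre-order visits the node, then its left subtree, then its right subtree.
Visit 12.
At 12: go left to 29.
  Visit 29.
  At 29: no left child.
  At 29: go right to 37.
    Visit 37.
    At 37: go left to 35.
      35 is a leaf — visit 35.
    At 37: no right child.
At 12: go right to 16.
  Visit 16.
  At 16: go left to 6.
    Visit 6.
    At 6: go left to 24.
      24 is a leaf — visit 24.
    At 6: go right to 38.
      Visit 38.
      At 38: no left child.
      At 38: go right to 8.
        Visit 8.
        At 8: no left child.
        At 8: go right to 10.
          Visit 10.
          At 10: no left child.
          At 10: go right to 22.
            22 is a leaf — visit 22.
  At 16: go right to 20.
    20 is a leaf — visit 20.
Full pre-order sequence: 12, 29, 37, 35, 16, 6, 24, 38, 8, 10, 22, 20.

9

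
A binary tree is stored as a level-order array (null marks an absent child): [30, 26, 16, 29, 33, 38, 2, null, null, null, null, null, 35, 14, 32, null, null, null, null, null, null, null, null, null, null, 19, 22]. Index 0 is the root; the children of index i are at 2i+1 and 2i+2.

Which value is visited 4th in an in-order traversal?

30

In-order visits the left subtree, then the node, then the right subtree.
At 30: go left to 26.
  At 26: go left to 29.
    29 is a leaf — visit 29.
  Visit 26.
  At 26: go right to 33.
    33 is a leaf — visit 33.
Visit 30.
At 30: go right to 16.
  At 16: go left to 38.
    At 38: no left child.
    Visit 38.
    At 38: go right to 35.
      At 35: go left to 19.
        19 is a leaf — visit 19.
      Visit 35.
      At 35: go right to 22.
        22 is a leaf — visit 22.
  Visit 16.
  At 16: go right to 2.
    At 2: go left to 14.
      14 is a leaf — visit 14.
    Visit 2.
    At 2: go right to 32.
      32 is a leaf — visit 32.
Full in-order sequence: 29, 26, 33, 30, 38, 19, 35, 22, 16, 14, 2, 32.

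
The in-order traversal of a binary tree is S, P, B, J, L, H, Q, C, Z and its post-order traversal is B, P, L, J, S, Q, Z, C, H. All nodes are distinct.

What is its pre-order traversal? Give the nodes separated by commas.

H, S, J, P, B, L, C, Q, Z

The last element of post-order is the root; it splits in-order into left and right subtrees.
Root H: left subtree has 5 nodes {S, P, B, J, L}, right has 3 {Q, C, Z}.
  Root S: left subtree has 0 nodes { }, right has 4 {P, B, J, L}.
    Root J: left subtree has 2 nodes {P, B}, right has 1 {L}.
      Root P: left subtree has 0 nodes { }, right has 1 {B}.
  Root C: left subtree has 1 node {Q}, right has 1 {Z}.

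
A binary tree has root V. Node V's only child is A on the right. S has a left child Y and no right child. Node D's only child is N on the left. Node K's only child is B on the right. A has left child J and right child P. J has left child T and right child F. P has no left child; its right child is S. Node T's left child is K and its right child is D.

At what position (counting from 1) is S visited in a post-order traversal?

9

Post-order visits the left subtree, then the right subtree, then the node.
At V: no left child.
At V: go right to A.
  At A: go left to J.
    At J: go left to T.
      At T: go left to K.
        At K: no left child.
        At K: go right to B.
          B is a leaf — visit B.
        Visit K.
      At T: go right to D.
        At D: go left to N.
          N is a leaf — visit N.
        At D: no right child.
        Visit D.
      Visit T.
    At J: go right to F.
      F is a leaf — visit F.
    Visit J.
  At A: go right to P.
    At P: no left child.
    At P: go right to S.
      At S: go left to Y.
        Y is a leaf — visit Y.
      At S: no right child.
      Visit S.
    Visit P.
  Visit A.
Visit V.
Full post-order sequence: B, K, N, D, T, F, J, Y, S, P, A, V.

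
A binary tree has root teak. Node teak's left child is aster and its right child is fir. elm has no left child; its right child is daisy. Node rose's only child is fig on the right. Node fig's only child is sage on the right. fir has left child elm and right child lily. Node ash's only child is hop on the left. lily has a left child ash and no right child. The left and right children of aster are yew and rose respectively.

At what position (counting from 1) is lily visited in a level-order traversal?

Level-order visits nodes level by level from the root, left to right within each level.
Level 0: teak
Level 1: aster, fir
Level 2: yew, rose, elm, lily
Level 3: fig, daisy, ash
Level 4: sage, hop
Full level-order sequence: teak, aster, fir, yew, rose, elm, lily, fig, daisy, ash, sage, hop.

7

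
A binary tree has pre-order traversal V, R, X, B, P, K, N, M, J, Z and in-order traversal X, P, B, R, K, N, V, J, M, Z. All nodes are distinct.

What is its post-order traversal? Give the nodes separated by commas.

The first element of pre-order is the root; it splits in-order into left and right subtrees.
Root V: left subtree has 6 nodes {X, P, B, R, K, N}, right has 3 {J, M, Z}.
  Root R: left subtree has 3 nodes {X, P, B}, right has 2 {K, N}.
    Root X: left subtree has 0 nodes { }, right has 2 {P, B}.
      Root B: left subtree has 1 node {P}, right has 0 { }.
    Root K: left subtree has 0 nodes { }, right has 1 {N}.
  Root M: left subtree has 1 node {J}, right has 1 {Z}.

P, B, X, N, K, R, J, Z, M, V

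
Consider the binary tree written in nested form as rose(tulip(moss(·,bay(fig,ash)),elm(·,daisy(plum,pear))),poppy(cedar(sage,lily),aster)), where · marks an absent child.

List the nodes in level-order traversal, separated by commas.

rose, tulip, poppy, moss, elm, cedar, aster, bay, daisy, sage, lily, fig, ash, plum, pear

Level-order visits nodes level by level from the root, left to right within each level.
Level 0: rose
Level 1: tulip, poppy
Level 2: moss, elm, cedar, aster
Level 3: bay, daisy, sage, lily
Level 4: fig, ash, plum, pear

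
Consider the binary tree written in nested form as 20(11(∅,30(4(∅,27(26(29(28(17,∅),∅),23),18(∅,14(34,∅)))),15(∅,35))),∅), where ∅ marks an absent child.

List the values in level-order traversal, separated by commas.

Level-order visits nodes level by level from the root, left to right within each level.
Level 0: 20
Level 1: 11
Level 2: 30
Level 3: 4, 15
Level 4: 27, 35
Level 5: 26, 18
Level 6: 29, 23, 14
Level 7: 28, 34
Level 8: 17

20, 11, 30, 4, 15, 27, 35, 26, 18, 29, 23, 14, 28, 34, 17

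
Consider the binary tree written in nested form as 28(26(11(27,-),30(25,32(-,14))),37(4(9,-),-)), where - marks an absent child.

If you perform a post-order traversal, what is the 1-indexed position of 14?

Post-order visits the left subtree, then the right subtree, then the node.
At 28: go left to 26.
  At 26: go left to 11.
    At 11: go left to 27.
      27 is a leaf — visit 27.
    At 11: no right child.
    Visit 11.
  At 26: go right to 30.
    At 30: go left to 25.
      25 is a leaf — visit 25.
    At 30: go right to 32.
      At 32: no left child.
      At 32: go right to 14.
        14 is a leaf — visit 14.
      Visit 32.
    Visit 30.
  Visit 26.
At 28: go right to 37.
  At 37: go left to 4.
    At 4: go left to 9.
      9 is a leaf — visit 9.
    At 4: no right child.
    Visit 4.
  At 37: no right child.
  Visit 37.
Visit 28.
Full post-order sequence: 27, 11, 25, 14, 32, 30, 26, 9, 4, 37, 28.

4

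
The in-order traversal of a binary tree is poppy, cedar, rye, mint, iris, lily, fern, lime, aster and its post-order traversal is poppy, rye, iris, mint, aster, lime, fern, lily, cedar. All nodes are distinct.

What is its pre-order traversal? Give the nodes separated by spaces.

cedar poppy lily mint rye iris fern lime aster

The last element of post-order is the root; it splits in-order into left and right subtrees.
Root cedar: left subtree has 1 node {poppy}, right has 7 {rye, mint, iris, lily, fern, lime, aster}.
  Root lily: left subtree has 3 nodes {rye, mint, iris}, right has 3 {fern, lime, aster}.
    Root mint: left subtree has 1 node {rye}, right has 1 {iris}.
    Root fern: left subtree has 0 nodes { }, right has 2 {lime, aster}.
      Root lime: left subtree has 0 nodes { }, right has 1 {aster}.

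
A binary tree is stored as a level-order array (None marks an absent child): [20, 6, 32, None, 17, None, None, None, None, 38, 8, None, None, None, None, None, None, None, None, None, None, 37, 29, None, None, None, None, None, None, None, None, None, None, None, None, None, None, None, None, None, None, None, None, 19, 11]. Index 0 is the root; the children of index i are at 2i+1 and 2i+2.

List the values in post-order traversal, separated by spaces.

Post-order visits the left subtree, then the right subtree, then the node.
At 20: go left to 6.
  At 6: no left child.
  At 6: go right to 17.
    At 17: go left to 38.
      38 is a leaf — visit 38.
    At 17: go right to 8.
      At 8: go left to 37.
        At 37: go left to 19.
          19 is a leaf — visit 19.
        At 37: go right to 11.
          11 is a leaf — visit 11.
        Visit 37.
      At 8: go right to 29.
        29 is a leaf — visit 29.
      Visit 8.
    Visit 17.
  Visit 6.
At 20: go right to 32.
  32 is a leaf — visit 32.
Visit 20.

38 19 11 37 29 8 17 6 32 20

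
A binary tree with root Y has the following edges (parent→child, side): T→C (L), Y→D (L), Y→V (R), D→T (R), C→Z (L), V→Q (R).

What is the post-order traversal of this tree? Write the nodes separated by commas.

Post-order visits the left subtree, then the right subtree, then the node.
At Y: go left to D.
  At D: no left child.
  At D: go right to T.
    At T: go left to C.
      At C: go left to Z.
        Z is a leaf — visit Z.
      At C: no right child.
      Visit C.
    At T: no right child.
    Visit T.
  Visit D.
At Y: go right to V.
  At V: no left child.
  At V: go right to Q.
    Q is a leaf — visit Q.
  Visit V.
Visit Y.

Z, C, T, D, Q, V, Y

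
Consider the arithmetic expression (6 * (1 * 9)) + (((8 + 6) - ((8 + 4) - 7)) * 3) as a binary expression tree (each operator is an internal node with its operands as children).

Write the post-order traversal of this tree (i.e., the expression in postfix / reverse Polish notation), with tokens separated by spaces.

6 1 9 * * 8 6 + 8 4 + 7 - - 3 * +

Post-order on an expression tree gives postfix notation: for each operator, emit left operand, right operand, then the operator.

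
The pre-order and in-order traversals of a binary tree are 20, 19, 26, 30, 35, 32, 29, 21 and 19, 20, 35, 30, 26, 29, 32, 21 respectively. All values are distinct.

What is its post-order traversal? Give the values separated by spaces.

The first element of pre-order is the root; it splits in-order into left and right subtrees.
Root 20: left subtree has 1 node {19}, right has 6 {35, 30, 26, 29, 32, 21}.
  Root 26: left subtree has 2 nodes {35, 30}, right has 3 {29, 32, 21}.
    Root 30: left subtree has 1 node {35}, right has 0 { }.
    Root 32: left subtree has 1 node {29}, right has 1 {21}.

19 35 30 29 21 32 26 20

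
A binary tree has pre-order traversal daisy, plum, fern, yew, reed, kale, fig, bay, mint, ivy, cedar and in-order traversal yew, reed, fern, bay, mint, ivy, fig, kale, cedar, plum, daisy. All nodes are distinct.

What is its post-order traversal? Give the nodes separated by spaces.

The first element of pre-order is the root; it splits in-order into left and right subtrees.
Root daisy: left subtree has 10 nodes {yew, reed, fern, bay, mint, ivy, fig, kale, cedar, plum}, right has 0 { }.
  Root plum: left subtree has 9 nodes {yew, reed, fern, bay, mint, ivy, fig, kale, cedar}, right has 0 { }.
    Root fern: left subtree has 2 nodes {yew, reed}, right has 6 {bay, mint, ivy, fig, kale, cedar}.
      Root yew: left subtree has 0 nodes { }, right has 1 {reed}.
      Root kale: left subtree has 4 nodes {bay, mint, ivy, fig}, right has 1 {cedar}.
        Root fig: left subtree has 3 nodes {bay, mint, ivy}, right has 0 { }.
          Root bay: left subtree has 0 nodes { }, right has 2 {mint, ivy}.
            Root mint: left subtree has 0 nodes { }, right has 1 {ivy}.

reed yew ivy mint bay fig cedar kale fern plum daisy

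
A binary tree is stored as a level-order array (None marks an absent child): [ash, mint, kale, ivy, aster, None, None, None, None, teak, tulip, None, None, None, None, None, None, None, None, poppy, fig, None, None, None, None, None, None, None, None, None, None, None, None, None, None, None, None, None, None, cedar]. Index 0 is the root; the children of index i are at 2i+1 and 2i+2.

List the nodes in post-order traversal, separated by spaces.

ivy cedar poppy fig teak tulip aster mint kale ash

Post-order visits the left subtree, then the right subtree, then the node.
At ash: go left to mint.
  At mint: go left to ivy.
    ivy is a leaf — visit ivy.
  At mint: go right to aster.
    At aster: go left to teak.
      At teak: go left to poppy.
        At poppy: go left to cedar.
          cedar is a leaf — visit cedar.
        At poppy: no right child.
        Visit poppy.
      At teak: go right to fig.
        fig is a leaf — visit fig.
      Visit teak.
    At aster: go right to tulip.
      tulip is a leaf — visit tulip.
    Visit aster.
  Visit mint.
At ash: go right to kale.
  kale is a leaf — visit kale.
Visit ash.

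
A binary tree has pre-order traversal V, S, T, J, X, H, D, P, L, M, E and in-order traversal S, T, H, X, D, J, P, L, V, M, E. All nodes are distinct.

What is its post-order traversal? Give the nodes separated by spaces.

H D X L P J T S E M V

The first element of pre-order is the root; it splits in-order into left and right subtrees.
Root V: left subtree has 8 nodes {S, T, H, X, D, J, P, L}, right has 2 {M, E}.
  Root S: left subtree has 0 nodes { }, right has 7 {T, H, X, D, J, P, L}.
    Root T: left subtree has 0 nodes { }, right has 6 {H, X, D, J, P, L}.
      Root J: left subtree has 3 nodes {H, X, D}, right has 2 {P, L}.
        Root X: left subtree has 1 node {H}, right has 1 {D}.
        Root P: left subtree has 0 nodes { }, right has 1 {L}.
  Root M: left subtree has 0 nodes { }, right has 1 {E}.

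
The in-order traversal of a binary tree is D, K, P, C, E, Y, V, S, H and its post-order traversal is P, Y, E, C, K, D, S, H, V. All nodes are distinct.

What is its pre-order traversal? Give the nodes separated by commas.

V, D, K, C, P, E, Y, H, S

The last element of post-order is the root; it splits in-order into left and right subtrees.
Root V: left subtree has 6 nodes {D, K, P, C, E, Y}, right has 2 {S, H}.
  Root D: left subtree has 0 nodes { }, right has 5 {K, P, C, E, Y}.
    Root K: left subtree has 0 nodes { }, right has 4 {P, C, E, Y}.
      Root C: left subtree has 1 node {P}, right has 2 {E, Y}.
        Root E: left subtree has 0 nodes { }, right has 1 {Y}.
  Root H: left subtree has 1 node {S}, right has 0 { }.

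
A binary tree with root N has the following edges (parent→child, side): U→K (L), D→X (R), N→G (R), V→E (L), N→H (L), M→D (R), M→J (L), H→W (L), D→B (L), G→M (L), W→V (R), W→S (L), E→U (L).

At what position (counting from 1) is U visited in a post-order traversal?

Post-order visits the left subtree, then the right subtree, then the node.
At N: go left to H.
  At H: go left to W.
    At W: go left to S.
      S is a leaf — visit S.
    At W: go right to V.
      At V: go left to E.
        At E: go left to U.
          At U: go left to K.
            K is a leaf — visit K.
          At U: no right child.
          Visit U.
        At E: no right child.
        Visit E.
      At V: no right child.
      Visit V.
    Visit W.
  At H: no right child.
  Visit H.
At N: go right to G.
  At G: go left to M.
    At M: go left to J.
      J is a leaf — visit J.
    At M: go right to D.
      At D: go left to B.
        B is a leaf — visit B.
      At D: go right to X.
        X is a leaf — visit X.
      Visit D.
    Visit M.
  At G: no right child.
  Visit G.
Visit N.
Full post-order sequence: S, K, U, E, V, W, H, J, B, X, D, M, G, N.

3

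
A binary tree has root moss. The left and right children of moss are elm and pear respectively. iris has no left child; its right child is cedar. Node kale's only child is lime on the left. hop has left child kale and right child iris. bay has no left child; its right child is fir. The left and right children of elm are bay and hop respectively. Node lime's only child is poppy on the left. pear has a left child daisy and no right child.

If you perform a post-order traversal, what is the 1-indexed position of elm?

9

Post-order visits the left subtree, then the right subtree, then the node.
At moss: go left to elm.
  At elm: go left to bay.
    At bay: no left child.
    At bay: go right to fir.
      fir is a leaf — visit fir.
    Visit bay.
  At elm: go right to hop.
    At hop: go left to kale.
      At kale: go left to lime.
        At lime: go left to poppy.
          poppy is a leaf — visit poppy.
        At lime: no right child.
        Visit lime.
      At kale: no right child.
      Visit kale.
    At hop: go right to iris.
      At iris: no left child.
      At iris: go right to cedar.
        cedar is a leaf — visit cedar.
      Visit iris.
    Visit hop.
  Visit elm.
At moss: go right to pear.
  At pear: go left to daisy.
    daisy is a leaf — visit daisy.
  At pear: no right child.
  Visit pear.
Visit moss.
Full post-order sequence: fir, bay, poppy, lime, kale, cedar, iris, hop, elm, daisy, pear, moss.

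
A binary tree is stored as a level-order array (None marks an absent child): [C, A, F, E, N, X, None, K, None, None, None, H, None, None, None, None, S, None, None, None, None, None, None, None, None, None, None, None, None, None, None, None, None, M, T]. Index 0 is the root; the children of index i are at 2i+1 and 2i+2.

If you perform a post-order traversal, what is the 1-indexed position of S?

Post-order visits the left subtree, then the right subtree, then the node.
At C: go left to A.
  At A: go left to E.
    At E: go left to K.
      At K: no left child.
      At K: go right to S.
        At S: go left to M.
          M is a leaf — visit M.
        At S: go right to T.
          T is a leaf — visit T.
        Visit S.
      Visit K.
    At E: no right child.
    Visit E.
  At A: go right to N.
    N is a leaf — visit N.
  Visit A.
At C: go right to F.
  At F: go left to X.
    At X: go left to H.
      H is a leaf — visit H.
    At X: no right child.
    Visit X.
  At F: no right child.
  Visit F.
Visit C.
Full post-order sequence: M, T, S, K, E, N, A, H, X, F, C.

3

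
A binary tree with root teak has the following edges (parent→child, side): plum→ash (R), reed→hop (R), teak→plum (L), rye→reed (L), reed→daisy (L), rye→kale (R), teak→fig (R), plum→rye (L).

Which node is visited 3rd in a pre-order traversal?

Pre-order visits the node, then its left subtree, then its right subtree.
Visit teak.
At teak: go left to plum.
  Visit plum.
  At plum: go left to rye.
    Visit rye.
    At rye: go left to reed.
      Visit reed.
      At reed: go left to daisy.
        daisy is a leaf — visit daisy.
      At reed: go right to hop.
        hop is a leaf — visit hop.
    At rye: go right to kale.
      kale is a leaf — visit kale.
  At plum: go right to ash.
    ash is a leaf — visit ash.
At teak: go right to fig.
  fig is a leaf — visit fig.
Full pre-order sequence: teak, plum, rye, reed, daisy, hop, kale, ash, fig.

rye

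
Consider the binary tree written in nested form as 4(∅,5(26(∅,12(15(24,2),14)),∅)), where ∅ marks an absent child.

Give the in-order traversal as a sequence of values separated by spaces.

4 26 24 15 2 12 14 5

In-order visits the left subtree, then the node, then the right subtree.
At 4: no left child.
Visit 4.
At 4: go right to 5.
  At 5: go left to 26.
    At 26: no left child.
    Visit 26.
    At 26: go right to 12.
      At 12: go left to 15.
        At 15: go left to 24.
          24 is a leaf — visit 24.
        Visit 15.
        At 15: go right to 2.
          2 is a leaf — visit 2.
      Visit 12.
      At 12: go right to 14.
        14 is a leaf — visit 14.
  Visit 5.
  At 5: no right child.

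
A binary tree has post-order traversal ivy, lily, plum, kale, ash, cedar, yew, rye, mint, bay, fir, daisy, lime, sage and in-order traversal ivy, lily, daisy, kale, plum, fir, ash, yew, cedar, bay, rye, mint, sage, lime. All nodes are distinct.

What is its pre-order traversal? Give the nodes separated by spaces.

sage daisy lily ivy fir kale plum bay yew ash cedar mint rye lime

The last element of post-order is the root; it splits in-order into left and right subtrees.
Root sage: left subtree has 12 nodes {ivy, lily, daisy, kale, plum, fir, ash, yew, cedar, bay, rye, mint}, right has 1 {lime}.
  Root daisy: left subtree has 2 nodes {ivy, lily}, right has 9 {kale, plum, fir, ash, yew, cedar, bay, rye, mint}.
    Root lily: left subtree has 1 node {ivy}, right has 0 { }.
    Root fir: left subtree has 2 nodes {kale, plum}, right has 6 {ash, yew, cedar, bay, rye, mint}.
      Root kale: left subtree has 0 nodes { }, right has 1 {plum}.
      Root bay: left subtree has 3 nodes {ash, yew, cedar}, right has 2 {rye, mint}.
        Root yew: left subtree has 1 node {ash}, right has 1 {cedar}.
        Root mint: left subtree has 1 node {rye}, right has 0 { }.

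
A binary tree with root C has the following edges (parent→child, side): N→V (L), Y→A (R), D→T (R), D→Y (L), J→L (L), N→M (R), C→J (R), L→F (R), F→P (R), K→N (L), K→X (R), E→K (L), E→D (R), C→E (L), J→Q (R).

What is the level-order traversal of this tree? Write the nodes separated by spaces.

Level-order visits nodes level by level from the root, left to right within each level.
Level 0: C
Level 1: E, J
Level 2: K, D, L, Q
Level 3: N, X, Y, T, F
Level 4: V, M, A, P

C E J K D L Q N X Y T F V M A P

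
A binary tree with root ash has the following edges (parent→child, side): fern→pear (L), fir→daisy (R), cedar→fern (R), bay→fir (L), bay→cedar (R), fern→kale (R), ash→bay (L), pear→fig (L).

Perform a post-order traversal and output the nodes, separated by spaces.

daisy fir fig pear kale fern cedar bay ash

Post-order visits the left subtree, then the right subtree, then the node.
At ash: go left to bay.
  At bay: go left to fir.
    At fir: no left child.
    At fir: go right to daisy.
      daisy is a leaf — visit daisy.
    Visit fir.
  At bay: go right to cedar.
    At cedar: no left child.
    At cedar: go right to fern.
      At fern: go left to pear.
        At pear: go left to fig.
          fig is a leaf — visit fig.
        At pear: no right child.
        Visit pear.
      At fern: go right to kale.
        kale is a leaf — visit kale.
      Visit fern.
    Visit cedar.
  Visit bay.
At ash: no right child.
Visit ash.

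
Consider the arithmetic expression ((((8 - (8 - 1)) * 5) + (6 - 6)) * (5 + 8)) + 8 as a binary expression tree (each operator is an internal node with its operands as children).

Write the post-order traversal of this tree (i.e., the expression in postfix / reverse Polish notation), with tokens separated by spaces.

8 8 1 - - 5 * 6 6 - + 5 8 + * 8 +

Post-order on an expression tree gives postfix notation: for each operator, emit left operand, right operand, then the operator.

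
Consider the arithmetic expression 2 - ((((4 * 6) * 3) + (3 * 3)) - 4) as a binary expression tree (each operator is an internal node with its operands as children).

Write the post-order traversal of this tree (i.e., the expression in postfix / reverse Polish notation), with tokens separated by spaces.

Post-order on an expression tree gives postfix notation: for each operator, emit left operand, right operand, then the operator.

2 4 6 * 3 * 3 3 * + 4 - -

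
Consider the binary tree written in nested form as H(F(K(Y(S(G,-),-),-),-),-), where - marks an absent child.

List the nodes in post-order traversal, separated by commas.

Post-order visits the left subtree, then the right subtree, then the node.
At H: go left to F.
  At F: go left to K.
    At K: go left to Y.
      At Y: go left to S.
        At S: go left to G.
          G is a leaf — visit G.
        At S: no right child.
        Visit S.
      At Y: no right child.
      Visit Y.
    At K: no right child.
    Visit K.
  At F: no right child.
  Visit F.
At H: no right child.
Visit H.

G, S, Y, K, F, H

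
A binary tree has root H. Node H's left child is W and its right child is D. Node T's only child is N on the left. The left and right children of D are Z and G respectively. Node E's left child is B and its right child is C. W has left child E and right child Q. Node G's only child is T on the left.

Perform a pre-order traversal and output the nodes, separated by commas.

H, W, E, B, C, Q, D, Z, G, T, N

Pre-order visits the node, then its left subtree, then its right subtree.
Visit H.
At H: go left to W.
  Visit W.
  At W: go left to E.
    Visit E.
    At E: go left to B.
      B is a leaf — visit B.
    At E: go right to C.
      C is a leaf — visit C.
  At W: go right to Q.
    Q is a leaf — visit Q.
At H: go right to D.
  Visit D.
  At D: go left to Z.
    Z is a leaf — visit Z.
  At D: go right to G.
    Visit G.
    At G: go left to T.
      Visit T.
      At T: go left to N.
        N is a leaf — visit N.
      At T: no right child.
    At G: no right child.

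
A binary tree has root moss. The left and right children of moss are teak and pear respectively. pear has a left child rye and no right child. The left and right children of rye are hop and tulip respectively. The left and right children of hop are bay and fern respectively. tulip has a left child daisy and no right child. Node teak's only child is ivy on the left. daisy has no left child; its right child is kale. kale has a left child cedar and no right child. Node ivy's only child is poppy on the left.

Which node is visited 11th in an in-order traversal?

In-order visits the left subtree, then the node, then the right subtree.
At moss: go left to teak.
  At teak: go left to ivy.
    At ivy: go left to poppy.
      poppy is a leaf — visit poppy.
    Visit ivy.
    At ivy: no right child.
  Visit teak.
  At teak: no right child.
Visit moss.
At moss: go right to pear.
  At pear: go left to rye.
    At rye: go left to hop.
      At hop: go left to bay.
        bay is a leaf — visit bay.
      Visit hop.
      At hop: go right to fern.
        fern is a leaf — visit fern.
    Visit rye.
    At rye: go right to tulip.
      At tulip: go left to daisy.
        At daisy: no left child.
        Visit daisy.
        At daisy: go right to kale.
          At kale: go left to cedar.
            cedar is a leaf — visit cedar.
          Visit kale.
          At kale: no right child.
      Visit tulip.
      At tulip: no right child.
  Visit pear.
  At pear: no right child.
Full in-order sequence: poppy, ivy, teak, moss, bay, hop, fern, rye, daisy, cedar, kale, tulip, pear.

kale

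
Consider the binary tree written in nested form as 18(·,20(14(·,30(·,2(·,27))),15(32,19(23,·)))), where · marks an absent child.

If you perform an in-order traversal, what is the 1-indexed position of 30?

In-order visits the left subtree, then the node, then the right subtree.
At 18: no left child.
Visit 18.
At 18: go right to 20.
  At 20: go left to 14.
    At 14: no left child.
    Visit 14.
    At 14: go right to 30.
      At 30: no left child.
      Visit 30.
      At 30: go right to 2.
        At 2: no left child.
        Visit 2.
        At 2: go right to 27.
          27 is a leaf — visit 27.
  Visit 20.
  At 20: go right to 15.
    At 15: go left to 32.
      32 is a leaf — visit 32.
    Visit 15.
    At 15: go right to 19.
      At 19: go left to 23.
        23 is a leaf — visit 23.
      Visit 19.
      At 19: no right child.
Full in-order sequence: 18, 14, 30, 2, 27, 20, 32, 15, 23, 19.

3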